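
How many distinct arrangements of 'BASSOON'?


Letters: 7, freq: {'B': 1, 'A': 1, 'S': 2, 'O': 2, 'N': 1}
7!/(1!×1!×2!×2!×1!) = 5040/4 = 1260

1260


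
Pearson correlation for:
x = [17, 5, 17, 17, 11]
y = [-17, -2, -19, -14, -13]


n=5, Σx=67, Σy=-65, Σxy=-1003, Σx²=1013, Σy²=1019
r = (5×(-1003) - 67×(-65))/√((5×1013 - 67²)(5×1019 - (-65)²))
= -660/√(576×870) = -660/√501120 ≈ -660/707.8983 ≈ -0.9323

r ≈ -0.9323


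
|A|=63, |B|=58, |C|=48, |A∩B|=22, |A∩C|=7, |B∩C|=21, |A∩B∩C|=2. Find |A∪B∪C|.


|A∪B∪C| = 63+58+48-22-7-21+2 = 121

|A∪B∪C| = 121


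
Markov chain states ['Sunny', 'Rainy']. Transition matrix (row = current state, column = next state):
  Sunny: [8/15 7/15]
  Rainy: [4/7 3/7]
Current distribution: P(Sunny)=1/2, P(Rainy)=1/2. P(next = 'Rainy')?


P(next=Rainy) = Σᵢ P(now=i)×P(i→Rainy)
= 1/2×7/15 + 1/2×3/7
= 7/30 + 3/14 = 47/105

P = 47/105 ≈ 0.4476


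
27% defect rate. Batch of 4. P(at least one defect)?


P(all good) = (73/100)^4 = 28398241/100000000
P(≥1 defect) = 71601759/100000000

P = 71601759/100000000 ≈ 71.60%


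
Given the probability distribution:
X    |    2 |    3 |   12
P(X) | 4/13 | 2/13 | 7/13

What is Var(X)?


E[X] = 98/13
E[X²] = 1042/13
Var(X) = E[X²] - (E[X])² = 1042/13 - 9604/169 = 3942/169

Var(X) = 3942/169 ≈ 23.3254


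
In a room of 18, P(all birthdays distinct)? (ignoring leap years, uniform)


P(all different) = Π(365-i)/365 for i=0..17
= (365/365)×(364/365)×...×(348/365)
= 0.653089

P ≈ 0.6531 ≈ 65.31%


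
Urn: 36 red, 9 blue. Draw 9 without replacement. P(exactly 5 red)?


Hypergeometric: C(36,5)×C(9,4)/C(45,9)
= 376992×126/886163135 = 4318272/80560285

P(X=5) = 4318272/80560285 ≈ 5.36%


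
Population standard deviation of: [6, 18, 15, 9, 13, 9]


Mean = 70/6 = 35/3
  (6-35/3)²=289/9
  (18-35/3)²=361/9
  (15-35/3)²=100/9
  (9-35/3)²=64/9
  (13-35/3)²=16/9
  (9-35/3)²=64/9
Σ(x-μ)² = 298/3
σ² = (298/3)/6 = 149/9

σ = √(149/9) ≈ 4.0689


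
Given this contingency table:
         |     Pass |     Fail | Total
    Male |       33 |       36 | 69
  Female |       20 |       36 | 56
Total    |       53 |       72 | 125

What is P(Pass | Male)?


P(Pass | Male) = 33/(33+36) = 33/69 = 11/23

P(Pass|Male) = 11/23 ≈ 47.83%


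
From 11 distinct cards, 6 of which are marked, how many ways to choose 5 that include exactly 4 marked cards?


Choose 4 of the 6 marked cards and 1 of the other 5 cards:
C(6,4)×C(5,1) = 15×5 = 75

75


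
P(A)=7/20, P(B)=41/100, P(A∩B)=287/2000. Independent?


P(A)×P(B) = 287/2000
P(A∩B) = 287/2000
Equal ✓ → Independent

Yes, independent


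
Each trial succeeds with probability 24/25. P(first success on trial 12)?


Geometric: P(X=12) = (1-p)^(k-1)×p = (1/25)^11×24/25 = 24/59604644775390625

P(X=12) = 24/59604644775390625 ≈ 0.00%


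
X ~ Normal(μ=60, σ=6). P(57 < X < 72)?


z₁=(57-60)/6=-0.5, z₂=(72-60)/6=2.0
P = Φ(2.0) - Φ(-0.5) = 0.977250 - 0.308538 = 0.668712 ≈ 0.6687

P(57 < X < 72) ≈ 0.6687


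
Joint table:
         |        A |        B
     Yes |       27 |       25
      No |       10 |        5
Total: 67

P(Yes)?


P(Yes) = (27+25)/67 = 52/67

P(Yes) = 52/67 ≈ 77.61%


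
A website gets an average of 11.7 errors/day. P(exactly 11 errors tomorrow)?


Poisson(λ=11.7): P(X=11) = e^(-λ)×λ^k/k!
= e^(-11.7) × 11.7^11 / 11!
≈ 8.293819161e-06 × 562398921542 / 39916800 ≈ 0.116854

P(X=11) ≈ 0.116854 ≈ 11.69%


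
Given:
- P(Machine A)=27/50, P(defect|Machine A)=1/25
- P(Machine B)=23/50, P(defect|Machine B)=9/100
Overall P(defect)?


P(B) = Σ P(B|Aᵢ)×P(Aᵢ)
  1/25×27/50 = 27/1250
  9/100×23/50 = 207/5000
Sum = 63/1000

P(defect) = 63/1000 ≈ 6.30%


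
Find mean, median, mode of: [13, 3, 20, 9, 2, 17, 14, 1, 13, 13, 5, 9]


Sorted: [1, 2, 3, 5, 9, 9, 13, 13, 13, 14, 17, 20]
Mean = 119/12
Median = 11
Freq: {13: 3, 3: 1, 20: 1, 9: 2, 2: 1, 17: 1, 14: 1, 1: 1, 5: 1}
Mode: [13]

Mean=119/12, Median=11, Mode=13


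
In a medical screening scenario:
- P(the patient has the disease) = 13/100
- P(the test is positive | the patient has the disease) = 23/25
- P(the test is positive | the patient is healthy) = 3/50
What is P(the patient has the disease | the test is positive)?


Using Bayes' theorem:
P(A|B) = P(B|A)·P(A) / P(B)

P(the test is positive) = 23/25 × 13/100 + 3/50 × 87/100
= 299/2500 + 261/5000 = 859/5000

P(the patient has the disease|the test is positive) = (299/2500) / (859/5000) = 598/859

P(the patient has the disease|the test is positive) = 598/859 ≈ 69.62%


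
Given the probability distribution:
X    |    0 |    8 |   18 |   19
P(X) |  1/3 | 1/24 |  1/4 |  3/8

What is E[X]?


E[X] = Σ x·P(X=x)
= (0)×(1/3) + (8)×(1/24) + (18)×(1/4) + (19)×(3/8)
= 287/24

E[X] = 287/24


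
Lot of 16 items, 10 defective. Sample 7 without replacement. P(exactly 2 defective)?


Hypergeometric: C(10,2)×C(6,5)/C(16,7)
= 45×6/11440 = 27/1144

P(X=2) = 27/1144 ≈ 2.36%


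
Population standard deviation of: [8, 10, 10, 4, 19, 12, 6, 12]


Mean = 81/8
  (8-81/8)²=289/64
  (10-81/8)²=1/64
  (10-81/8)²=1/64
  (4-81/8)²=2401/64
  (19-81/8)²=5041/64
  (12-81/8)²=225/64
  (6-81/8)²=1089/64
  (12-81/8)²=225/64
Σ(x-μ)² = 1159/8
σ² = (1159/8)/8 = 1159/64

σ = √(1159/64) ≈ 4.2555


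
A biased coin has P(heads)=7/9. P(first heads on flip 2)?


Geometric: P(X=2) = (1-p)^(k-1)×p = (2/9)^1×7/9 = 14/81

P(X=2) = 14/81 ≈ 17.28%


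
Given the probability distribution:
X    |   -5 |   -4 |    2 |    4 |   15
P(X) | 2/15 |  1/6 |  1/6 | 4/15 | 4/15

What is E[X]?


E[X] = Σ x·P(X=x)
= (-5)×(2/15) + (-4)×(1/6) + (2)×(1/6) + (4)×(4/15) + (15)×(4/15)
= 61/15

E[X] = 61/15


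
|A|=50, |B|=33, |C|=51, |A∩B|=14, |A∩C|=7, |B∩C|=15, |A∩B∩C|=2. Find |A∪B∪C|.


|A∪B∪C| = 50+33+51-14-7-15+2 = 100

|A∪B∪C| = 100


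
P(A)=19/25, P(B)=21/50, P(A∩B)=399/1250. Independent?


P(A)×P(B) = 399/1250
P(A∩B) = 399/1250
Equal ✓ → Independent

Yes, independent


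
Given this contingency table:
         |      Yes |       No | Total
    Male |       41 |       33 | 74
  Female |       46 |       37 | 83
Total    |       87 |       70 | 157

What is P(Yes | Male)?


P(Yes | Male) = 41/(41+33) = 41/74

P(Yes|Male) = 41/74 ≈ 55.41%


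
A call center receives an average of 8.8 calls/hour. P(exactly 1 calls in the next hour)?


Poisson(λ=8.8): P(X=1) = e^(-λ)×λ^k/k!
= e^(-8.8) × 8.8^1 / 1!
≈ 0.0001507330751 × 8.8 / 1 ≈ 0.001326

P(X=1) ≈ 0.001326 ≈ 0.13%


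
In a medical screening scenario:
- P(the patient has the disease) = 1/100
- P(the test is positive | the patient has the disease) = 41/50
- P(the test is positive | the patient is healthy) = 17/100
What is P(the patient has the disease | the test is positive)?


Using Bayes' theorem:
P(A|B) = P(B|A)·P(A) / P(B)

P(the test is positive) = 41/50 × 1/100 + 17/100 × 99/100
= 41/5000 + 1683/10000 = 353/2000

P(the patient has the disease|the test is positive) = (41/5000) / (353/2000) = 82/1765

P(the patient has the disease|the test is positive) = 82/1765 ≈ 4.65%


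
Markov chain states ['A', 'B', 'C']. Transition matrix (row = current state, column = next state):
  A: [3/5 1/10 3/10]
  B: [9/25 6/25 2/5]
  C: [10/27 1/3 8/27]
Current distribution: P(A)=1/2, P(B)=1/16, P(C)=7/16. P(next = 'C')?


P(next=C) = Σᵢ P(now=i)×P(i→C)
= 1/2×3/10 + 1/16×2/5 + 7/16×8/27
= 3/20 + 1/40 + 7/54 = 329/1080

P = 329/1080 ≈ 0.3046


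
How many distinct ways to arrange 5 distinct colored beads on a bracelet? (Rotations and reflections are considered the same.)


Free circular arrangements: rotations and reflections both identified.
(n-1)!/2 = 4!/2 = 24/2 = 12

12


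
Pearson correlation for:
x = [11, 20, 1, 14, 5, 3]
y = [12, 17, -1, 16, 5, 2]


n=6, Σx=54, Σy=51, Σxy=726, Σx²=752, Σy²=719
r = (6×726 - 54×51)/√((6×752 - 54²)(6×719 - 51²))
= 1602/√(1596×1713) = 1602/√2733948 ≈ 1602/1653.4655 ≈ 0.9689

r ≈ 0.9689


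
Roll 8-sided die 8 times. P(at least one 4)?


P(no 4)^8 = (7/8)^8 = 5764801/16777216
P(≥1) = 1 - 5764801/16777216 = 11012415/16777216

P = 11012415/16777216 ≈ 65.64%


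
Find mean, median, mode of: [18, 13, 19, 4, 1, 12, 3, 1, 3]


Sorted: [1, 1, 3, 3, 4, 12, 13, 18, 19]
Mean = 74/9
Median = 4
Freq: {18: 1, 13: 1, 19: 1, 4: 1, 1: 2, 12: 1, 3: 2}
Mode: [1, 3]

Mean=74/9, Median=4, Mode=[1, 3]


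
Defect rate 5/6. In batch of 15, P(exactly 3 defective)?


Binomial: P(X=3) = C(15,3)×p^3×(1-p)^12
= 455 × 125/216 × 1/2176782336 = 56875/470184984576

P(X=3) = 56875/470184984576 ≈ 0.00%


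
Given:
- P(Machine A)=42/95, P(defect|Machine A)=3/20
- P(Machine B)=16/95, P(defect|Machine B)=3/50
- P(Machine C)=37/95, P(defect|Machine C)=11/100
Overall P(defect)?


P(B) = Σ P(B|Aᵢ)×P(Aᵢ)
  3/20×42/95 = 63/950
  3/50×16/95 = 24/2375
  11/100×37/95 = 407/9500
Sum = 1133/9500

P(defect) = 1133/9500 ≈ 11.93%


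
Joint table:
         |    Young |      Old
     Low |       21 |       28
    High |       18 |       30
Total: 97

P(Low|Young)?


P(Low|Young) = 21/(21+18) = 21/39 = 7/13

P = 7/13 ≈ 53.85%


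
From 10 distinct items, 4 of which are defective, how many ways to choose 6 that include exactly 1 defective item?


Choose 1 of the 4 defective items and 5 of the other 6 items:
C(4,1)×C(6,5) = 4×6 = 24

24


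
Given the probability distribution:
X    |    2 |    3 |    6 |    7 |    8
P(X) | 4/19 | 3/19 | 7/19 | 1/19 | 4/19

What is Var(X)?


E[X] = 98/19
E[X²] = 600/19
Var(X) = E[X²] - (E[X])² = 600/19 - 9604/361 = 1796/361

Var(X) = 1796/361 ≈ 4.9751


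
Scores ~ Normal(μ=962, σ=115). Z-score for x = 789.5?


z = (x - μ)/σ = (789.5 - 962)/115 = -1.5

z = -1.5


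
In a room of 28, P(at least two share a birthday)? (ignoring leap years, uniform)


P(all different) = Π(365-i)/365 for i=0..27
= 0.345539
P(match) = 1 - 0.345539 = 0.654461

P ≈ 0.6545 ≈ 65.45%


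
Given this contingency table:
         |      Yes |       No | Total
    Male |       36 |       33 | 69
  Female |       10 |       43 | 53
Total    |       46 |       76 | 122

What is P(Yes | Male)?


P(Yes | Male) = 36/(36+33) = 36/69 = 12/23

P(Yes|Male) = 12/23 ≈ 52.17%


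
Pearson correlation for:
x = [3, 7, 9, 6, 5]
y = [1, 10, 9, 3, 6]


n=5, Σx=30, Σy=29, Σxy=202, Σx²=200, Σy²=227
r = (5×202 - 30×29)/√((5×200 - 30²)(5×227 - 29²))
= 140/√(100×294) = 140/√29400 ≈ 140/171.4643 ≈ 0.8165

r ≈ 0.8165


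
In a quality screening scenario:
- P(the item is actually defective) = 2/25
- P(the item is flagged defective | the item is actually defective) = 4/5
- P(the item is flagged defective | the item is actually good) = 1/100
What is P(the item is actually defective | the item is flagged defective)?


Using Bayes' theorem:
P(A|B) = P(B|A)·P(A) / P(B)

P(the item is flagged defective) = 4/5 × 2/25 + 1/100 × 23/25
= 8/125 + 23/2500 = 183/2500

P(the item is actually defective|the item is flagged defective) = (8/125) / (183/2500) = 160/183

P(the item is actually defective|the item is flagged defective) = 160/183 ≈ 87.43%


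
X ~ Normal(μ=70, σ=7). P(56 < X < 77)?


z₁=(56-70)/7=-2.0, z₂=(77-70)/7=1.0
P = Φ(1.0) - Φ(-2.0) = 0.841345 - 0.022750 = 0.818595 ≈ 0.8186

P(56 < X < 77) ≈ 0.8186


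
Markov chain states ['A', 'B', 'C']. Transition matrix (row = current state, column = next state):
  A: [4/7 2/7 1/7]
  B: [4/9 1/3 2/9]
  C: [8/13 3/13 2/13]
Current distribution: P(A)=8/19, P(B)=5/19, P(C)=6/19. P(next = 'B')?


P(next=B) = Σᵢ P(now=i)×P(i→B)
= 8/19×2/7 + 5/19×1/3 + 6/19×3/13
= 16/133 + 5/57 + 18/247 = 1457/5187

P = 1457/5187 ≈ 0.2809


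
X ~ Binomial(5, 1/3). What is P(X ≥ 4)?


P(X ≥ 4) = Σ P(X=i) for i=4..5
P(X=4) = 10/243
P(X=5) = 1/243
Sum = 11/243

P(X ≥ 4) = 11/243 ≈ 4.53%


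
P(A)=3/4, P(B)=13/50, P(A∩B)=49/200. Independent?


P(A)×P(B) = 39/200
P(A∩B) = 49/200
Not equal → NOT independent

No, not independent


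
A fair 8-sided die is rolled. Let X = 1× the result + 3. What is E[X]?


E[die] = (1+8)/2 = 9/2
E[X] = 1×9/2 + 3 = 15/2

E[X] = 15/2


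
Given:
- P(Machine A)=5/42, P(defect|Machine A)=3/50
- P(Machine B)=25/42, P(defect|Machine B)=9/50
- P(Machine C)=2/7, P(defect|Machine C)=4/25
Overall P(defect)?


P(B) = Σ P(B|Aᵢ)×P(Aᵢ)
  3/50×5/42 = 1/140
  9/50×25/42 = 3/28
  4/25×2/7 = 8/175
Sum = 4/25

P(defect) = 4/25 ≈ 16.00%


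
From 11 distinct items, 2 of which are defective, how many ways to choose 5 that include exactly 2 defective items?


Choose 2 of the 2 defective items and 3 of the other 9 items:
C(2,2)×C(9,3) = 1×84 = 84

84


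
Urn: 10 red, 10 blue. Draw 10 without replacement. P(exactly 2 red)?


Hypergeometric: C(10,2)×C(10,8)/C(20,10)
= 45×45/184756 = 2025/184756

P(X=2) = 2025/184756 ≈ 1.10%


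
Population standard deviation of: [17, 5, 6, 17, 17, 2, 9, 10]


Mean = 83/8
  (17-83/8)²=2809/64
  (5-83/8)²=1849/64
  (6-83/8)²=1225/64
  (17-83/8)²=2809/64
  (17-83/8)²=2809/64
  (2-83/8)²=4489/64
  (9-83/8)²=121/64
  (10-83/8)²=9/64
Σ(x-μ)² = 2015/8
σ² = (2015/8)/8 = 2015/64

σ = √(2015/64) ≈ 5.6111


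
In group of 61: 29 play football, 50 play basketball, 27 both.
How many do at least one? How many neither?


|A∪B| = 29+50-27 = 52
Neither = 61-52 = 9

At least one: 52; Neither: 9


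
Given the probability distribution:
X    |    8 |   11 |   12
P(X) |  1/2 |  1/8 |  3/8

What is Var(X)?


E[X] = 79/8
E[X²] = 809/8
Var(X) = E[X²] - (E[X])² = 809/8 - 6241/64 = 231/64

Var(X) = 231/64 ≈ 3.6094


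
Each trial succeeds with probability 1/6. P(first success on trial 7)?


Geometric: P(X=7) = (1-p)^(k-1)×p = (5/6)^6×1/6 = 15625/279936

P(X=7) = 15625/279936 ≈ 5.58%


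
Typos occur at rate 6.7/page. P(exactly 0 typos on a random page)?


Poisson(λ=6.7): P(X=0) = e^(-λ)×λ^k/k!
= e^(-6.7) × 6.7^0 / 0!
≈ 0.001230911903 × 1 / 1 ≈ 0.001231

P(X=0) ≈ 0.001231 ≈ 0.12%


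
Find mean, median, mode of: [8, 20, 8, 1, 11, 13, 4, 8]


Sorted: [1, 4, 8, 8, 8, 11, 13, 20]
Mean = 73/8
Median = 8
Freq: {8: 3, 20: 1, 1: 1, 11: 1, 13: 1, 4: 1}
Mode: [8]

Mean=73/8, Median=8, Mode=8


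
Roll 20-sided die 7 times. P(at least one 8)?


P(no 8)^7 = (19/20)^7 = 893871739/1280000000
P(≥1) = 1 - 893871739/1280000000 = 386128261/1280000000

P = 386128261/1280000000 ≈ 30.17%


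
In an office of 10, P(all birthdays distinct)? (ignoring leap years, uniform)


P(all different) = Π(365-i)/365 for i=0..9
= (365/365)×(364/365)×...×(356/365)
= 0.883052

P ≈ 0.8831 ≈ 88.31%


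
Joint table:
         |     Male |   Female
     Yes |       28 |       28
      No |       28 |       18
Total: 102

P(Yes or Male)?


P(Yes∨Male) = P(Yes) + P(Male) - P(Yes∧Male)
= (56 + 56 - 28)/102 = 84/102 = 14/17

P = 14/17 ≈ 82.35%


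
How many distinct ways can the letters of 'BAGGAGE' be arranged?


Letters: 7, freq: {'B': 1, 'A': 2, 'G': 3, 'E': 1}
7!/(1!×2!×3!×1!) = 5040/12 = 420

420


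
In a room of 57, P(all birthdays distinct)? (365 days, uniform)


P(all different) = Π(365-i)/365 for i=0..56
= (365/365)×(364/365)×...×(309/365)
= 0.009878

P ≈ 0.0099 ≈ 0.99%


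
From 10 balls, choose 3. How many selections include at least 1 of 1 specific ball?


Complement: C(10,3) - C(9,3) = 120 - 84 = 36

36


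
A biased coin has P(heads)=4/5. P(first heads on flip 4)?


Geometric: P(X=4) = (1-p)^(k-1)×p = (1/5)^3×4/5 = 4/625

P(X=4) = 4/625 ≈ 0.64%


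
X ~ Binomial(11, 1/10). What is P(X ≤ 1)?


P(X ≤ 1) = Σ P(X=i) for i=0..1
P(X=0) = 31381059609/100000000000
P(X=1) = 38354628411/100000000000
Sum = 3486784401/5000000000

P(X ≤ 1) = 3486784401/5000000000 ≈ 69.74%


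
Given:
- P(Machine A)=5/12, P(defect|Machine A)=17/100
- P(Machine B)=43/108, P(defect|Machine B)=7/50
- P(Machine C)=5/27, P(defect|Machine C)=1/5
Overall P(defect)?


P(B) = Σ P(B|Aᵢ)×P(Aᵢ)
  17/100×5/12 = 17/240
  7/50×43/108 = 301/5400
  1/5×5/27 = 1/27
Sum = 589/3600

P(defect) = 589/3600 ≈ 16.36%


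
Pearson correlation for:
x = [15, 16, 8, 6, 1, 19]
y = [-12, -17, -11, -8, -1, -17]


n=6, Σx=65, Σy=-66, Σxy=-912, Σx²=943, Σy²=908
r = (6×(-912) - 65×(-66))/√((6×943 - 65²)(6×908 - (-66)²))
= -1182/√(1433×1092) = -1182/√1564836 ≈ -1182/1250.9341 ≈ -0.9449

r ≈ -0.9449


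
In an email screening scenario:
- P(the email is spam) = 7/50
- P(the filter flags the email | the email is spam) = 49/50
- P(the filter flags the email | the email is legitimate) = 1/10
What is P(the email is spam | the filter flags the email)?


Using Bayes' theorem:
P(A|B) = P(B|A)·P(A) / P(B)

P(the filter flags the email) = 49/50 × 7/50 + 1/10 × 43/50
= 343/2500 + 43/500 = 279/1250

P(the email is spam|the filter flags the email) = (343/2500) / (279/1250) = 343/558

P(the email is spam|the filter flags the email) = 343/558 ≈ 61.47%


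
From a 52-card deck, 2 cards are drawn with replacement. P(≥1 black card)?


P(not a black card) = 26/52 = 1/2
P(none in 2 draws) = (1/2)^2 = 1/4
P(≥1 black card) = 1 - 1/4 = 3/4

P = 3/4 ≈ 75.00%


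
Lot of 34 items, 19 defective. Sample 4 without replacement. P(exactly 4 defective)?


Hypergeometric: C(19,4)×C(15,0)/C(34,4)
= 3876×1/46376 = 57/682

P(X=4) = 57/682 ≈ 8.36%


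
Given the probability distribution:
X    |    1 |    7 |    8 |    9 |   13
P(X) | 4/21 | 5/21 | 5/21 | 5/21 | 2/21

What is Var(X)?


E[X] = 50/7
E[X²] = 1312/21
Var(X) = E[X²] - (E[X])² = 1312/21 - 2500/49 = 1684/147

Var(X) = 1684/147 ≈ 11.4558


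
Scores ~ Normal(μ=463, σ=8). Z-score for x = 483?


z = (x - μ)/σ = (483 - 463)/8 = 2.5

z = 2.5


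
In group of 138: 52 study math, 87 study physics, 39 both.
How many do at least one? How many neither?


|A∪B| = 52+87-39 = 100
Neither = 138-100 = 38

At least one: 100; Neither: 38


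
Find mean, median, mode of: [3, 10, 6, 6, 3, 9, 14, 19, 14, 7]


Sorted: [3, 3, 6, 6, 7, 9, 10, 14, 14, 19]
Mean = 91/10
Median = 8
Freq: {3: 2, 10: 1, 6: 2, 9: 1, 14: 2, 19: 1, 7: 1}
Mode: [3, 6, 14]

Mean=91/10, Median=8, Mode=[3, 6, 14]


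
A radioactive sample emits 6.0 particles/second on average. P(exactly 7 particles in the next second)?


Poisson(λ=6.0): P(X=7) = e^(-λ)×λ^k/k!
= e^(-6.0) × 6.0^7 / 7!
≈ 0.002478752177 × 279936 / 5040 ≈ 0.137677

P(X=7) ≈ 0.137677 ≈ 13.77%


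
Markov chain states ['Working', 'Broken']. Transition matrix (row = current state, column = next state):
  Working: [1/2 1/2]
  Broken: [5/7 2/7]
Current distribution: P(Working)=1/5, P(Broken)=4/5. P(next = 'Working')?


P(next=Working) = Σᵢ P(now=i)×P(i→Working)
= 1/5×1/2 + 4/5×5/7
= 1/10 + 4/7 = 47/70

P = 47/70 ≈ 0.6714


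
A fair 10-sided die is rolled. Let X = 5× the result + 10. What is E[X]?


E[die] = (1+10)/2 = 11/2
E[X] = 5×11/2 + 10 = 75/2

E[X] = 75/2


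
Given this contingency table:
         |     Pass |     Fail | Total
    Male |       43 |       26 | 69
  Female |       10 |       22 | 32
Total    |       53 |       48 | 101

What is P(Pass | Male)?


P(Pass | Male) = 43/(43+26) = 43/69

P(Pass|Male) = 43/69 ≈ 62.32%


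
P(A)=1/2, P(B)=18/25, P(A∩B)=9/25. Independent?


P(A)×P(B) = 9/25
P(A∩B) = 9/25
Equal ✓ → Independent

Yes, independent


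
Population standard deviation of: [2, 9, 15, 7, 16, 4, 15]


Mean = 68/7
  (2-68/7)²=2916/49
  (9-68/7)²=25/49
  (15-68/7)²=1369/49
  (7-68/7)²=361/49
  (16-68/7)²=1936/49
  (4-68/7)²=1600/49
  (15-68/7)²=1369/49
Σ(x-μ)² = 1368/7
σ² = (1368/7)/7 = 1368/49

σ = √(1368/49) ≈ 5.2838


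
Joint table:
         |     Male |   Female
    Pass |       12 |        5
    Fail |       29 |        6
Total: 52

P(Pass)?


P(Pass) = (12+5)/52 = 17/52

P(Pass) = 17/52 ≈ 32.69%


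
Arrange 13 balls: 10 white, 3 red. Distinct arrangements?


13!/(10!×3!) = 286

286


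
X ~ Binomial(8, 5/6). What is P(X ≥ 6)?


P(X ≥ 6) = Σ P(X=i) for i=6..8
P(X=6) = 109375/419904
P(X=7) = 78125/209952
P(X=8) = 390625/1679616
Sum = 484375/559872

P(X ≥ 6) = 484375/559872 ≈ 86.52%


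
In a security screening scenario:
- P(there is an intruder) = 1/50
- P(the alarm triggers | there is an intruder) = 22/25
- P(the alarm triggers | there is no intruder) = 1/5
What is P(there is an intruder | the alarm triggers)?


Using Bayes' theorem:
P(A|B) = P(B|A)·P(A) / P(B)

P(the alarm triggers) = 22/25 × 1/50 + 1/5 × 49/50
= 11/625 + 49/250 = 267/1250

P(there is an intruder|the alarm triggers) = (11/625) / (267/1250) = 22/267

P(there is an intruder|the alarm triggers) = 22/267 ≈ 8.24%


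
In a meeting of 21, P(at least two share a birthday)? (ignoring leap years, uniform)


P(all different) = Π(365-i)/365 for i=0..20
= 0.556312
P(match) = 1 - 0.556312 = 0.443688

P ≈ 0.4437 ≈ 44.37%


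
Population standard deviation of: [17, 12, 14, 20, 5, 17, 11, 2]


Mean = 98/8 = 49/4
  (17-49/4)²=361/16
  (12-49/4)²=1/16
  (14-49/4)²=49/16
  (20-49/4)²=961/16
  (5-49/4)²=841/16
  (17-49/4)²=361/16
  (11-49/4)²=25/16
  (2-49/4)²=1681/16
Σ(x-μ)² = 535/2
σ² = (535/2)/8 = 535/16

σ = √(535/16) ≈ 5.7825


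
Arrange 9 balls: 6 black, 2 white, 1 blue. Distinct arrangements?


9!/(6!×2!×1!) = 252

252


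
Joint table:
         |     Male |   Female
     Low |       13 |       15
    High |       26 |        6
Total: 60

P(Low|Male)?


P(Low|Male) = 13/(13+26) = 13/39 = 1/3

P = 1/3 ≈ 33.33%


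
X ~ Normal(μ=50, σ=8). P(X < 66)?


z = (66-50)/8 = 2.0
P(Z < 2.0) = 0.9772

P(X < 66) ≈ 0.9772


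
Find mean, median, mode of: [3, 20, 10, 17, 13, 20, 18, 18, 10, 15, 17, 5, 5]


Sorted: [3, 5, 5, 10, 10, 13, 15, 17, 17, 18, 18, 20, 20]
Mean = 171/13
Median = 15
Freq: {3: 1, 20: 2, 10: 2, 17: 2, 13: 1, 18: 2, 15: 1, 5: 2}
Mode: [5, 10, 17, 18, 20]

Mean=171/13, Median=15, Mode=[5, 10, 17, 18, 20]


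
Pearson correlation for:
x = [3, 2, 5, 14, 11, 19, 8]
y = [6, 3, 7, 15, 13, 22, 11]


n=7, Σx=62, Σy=77, Σxy=918, Σx²=780, Σy²=1093
r = (7×918 - 62×77)/√((7×780 - 62²)(7×1093 - 77²))
= 1652/√(1616×1722) = 1652/√2782752 ≈ 1652/1668.1583 ≈ 0.9903

r ≈ 0.9903


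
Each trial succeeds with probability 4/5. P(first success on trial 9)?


Geometric: P(X=9) = (1-p)^(k-1)×p = (1/5)^8×4/5 = 4/1953125

P(X=9) = 4/1953125 ≈ 0.00%


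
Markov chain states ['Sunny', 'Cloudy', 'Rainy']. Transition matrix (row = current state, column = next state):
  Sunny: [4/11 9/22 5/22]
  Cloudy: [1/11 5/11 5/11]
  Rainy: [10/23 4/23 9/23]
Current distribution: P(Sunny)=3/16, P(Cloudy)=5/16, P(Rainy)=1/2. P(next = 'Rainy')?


P(next=Rainy) = Σᵢ P(now=i)×P(i→Rainy)
= 3/16×5/22 + 5/16×5/11 + 1/2×9/23
= 15/352 + 25/176 + 9/46 = 3079/8096

P = 3079/8096 ≈ 0.3803


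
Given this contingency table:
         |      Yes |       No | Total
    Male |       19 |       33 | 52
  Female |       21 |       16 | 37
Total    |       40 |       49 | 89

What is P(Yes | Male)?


P(Yes | Male) = 19/(19+33) = 19/52

P(Yes|Male) = 19/52 ≈ 36.54%


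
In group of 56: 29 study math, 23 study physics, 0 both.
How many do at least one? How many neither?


|A∪B| = 29+23-0 = 52
Neither = 56-52 = 4

At least one: 52; Neither: 4


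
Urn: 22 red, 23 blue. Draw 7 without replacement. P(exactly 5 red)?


Hypergeometric: C(22,5)×C(23,2)/C(45,7)
= 26334×253/45379620 = 33649/229190

P(X=5) = 33649/229190 ≈ 14.68%


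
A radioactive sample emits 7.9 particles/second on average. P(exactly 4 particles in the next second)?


Poisson(λ=7.9): P(X=4) = e^(-λ)×λ^k/k!
= e^(-7.9) × 7.9^4 / 4!
≈ 0.0003707435405 × 3895.0081 / 24 ≈ 0.060169

P(X=4) ≈ 0.060169 ≈ 6.02%


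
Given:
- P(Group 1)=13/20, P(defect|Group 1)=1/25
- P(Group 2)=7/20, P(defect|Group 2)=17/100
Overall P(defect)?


P(B) = Σ P(B|Aᵢ)×P(Aᵢ)
  1/25×13/20 = 13/500
  17/100×7/20 = 119/2000
Sum = 171/2000

P(defect) = 171/2000 ≈ 8.55%


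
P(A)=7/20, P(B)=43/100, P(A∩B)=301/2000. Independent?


P(A)×P(B) = 301/2000
P(A∩B) = 301/2000
Equal ✓ → Independent

Yes, independent


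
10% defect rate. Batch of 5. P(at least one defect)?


P(all good) = (9/10)^5 = 59049/100000
P(≥1 defect) = 40951/100000

P = 40951/100000 ≈ 40.95%


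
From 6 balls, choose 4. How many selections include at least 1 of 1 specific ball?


Complement: C(6,4) - C(5,4) = 15 - 5 = 10

10


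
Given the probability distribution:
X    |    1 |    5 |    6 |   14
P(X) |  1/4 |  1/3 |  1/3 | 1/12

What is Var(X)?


E[X] = 61/12
E[X²] = 443/12
Var(X) = E[X²] - (E[X])² = 443/12 - 3721/144 = 1595/144

Var(X) = 1595/144 ≈ 11.0764


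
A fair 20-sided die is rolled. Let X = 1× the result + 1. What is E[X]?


E[die] = (1+20)/2 = 21/2
E[X] = 1×21/2 + 1 = 23/2

E[X] = 23/2


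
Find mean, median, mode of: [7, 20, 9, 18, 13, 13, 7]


Sorted: [7, 7, 9, 13, 13, 18, 20]
Mean = 87/7
Median = 13
Freq: {7: 2, 20: 1, 9: 1, 18: 1, 13: 2}
Mode: [7, 13]

Mean=87/7, Median=13, Mode=[7, 13]


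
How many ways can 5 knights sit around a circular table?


Circular arrangements of 5 distinct objects: fix one position to break rotational symmetry.
(n-1)! = 4! = 24

24


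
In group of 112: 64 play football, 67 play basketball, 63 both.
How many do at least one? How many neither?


|A∪B| = 64+67-63 = 68
Neither = 112-68 = 44

At least one: 68; Neither: 44


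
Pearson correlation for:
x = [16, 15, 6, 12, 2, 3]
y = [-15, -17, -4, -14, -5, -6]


n=6, Σx=54, Σy=-61, Σxy=-715, Σx²=674, Σy²=787
r = (6×(-715) - 54×(-61))/√((6×674 - 54²)(6×787 - (-61)²))
= -996/√(1128×1001) = -996/√1129128 ≈ -996/1062.6043 ≈ -0.9373

r ≈ -0.9373


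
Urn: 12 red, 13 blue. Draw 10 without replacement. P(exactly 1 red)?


Hypergeometric: C(12,1)×C(13,9)/C(25,10)
= 12×715/3268760 = 39/14858

P(X=1) = 39/14858 ≈ 0.26%


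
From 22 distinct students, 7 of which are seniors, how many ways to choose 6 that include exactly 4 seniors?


Choose 4 of the 7 seniors and 2 of the other 15 students:
C(7,4)×C(15,2) = 35×105 = 3675

3675


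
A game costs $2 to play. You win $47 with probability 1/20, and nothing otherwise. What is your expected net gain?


E[gain] = (47-2)×1/20 + (-2)×19/20
= 9/4 - 19/10 = 7/20

Expected net gain = $7/20 ≈ $0.35


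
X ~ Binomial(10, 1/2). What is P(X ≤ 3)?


P(X ≤ 3) = Σ P(X=i) for i=0..3
P(X=0) = 1/1024
P(X=1) = 5/512
P(X=2) = 45/1024
P(X=3) = 15/128
Sum = 11/64

P(X ≤ 3) = 11/64 ≈ 17.19%


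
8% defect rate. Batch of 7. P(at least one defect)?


P(all good) = (23/25)^7 = 3404825447/6103515625
P(≥1 defect) = 2698690178/6103515625

P = 2698690178/6103515625 ≈ 44.22%


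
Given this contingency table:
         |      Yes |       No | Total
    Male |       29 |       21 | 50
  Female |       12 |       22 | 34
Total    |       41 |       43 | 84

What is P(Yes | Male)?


P(Yes | Male) = 29/(29+21) = 29/50

P(Yes|Male) = 29/50 ≈ 58.00%


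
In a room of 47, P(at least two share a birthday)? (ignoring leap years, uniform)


P(all different) = Π(365-i)/365 for i=0..46
= 0.045226
P(match) = 1 - 0.045226 = 0.954774

P ≈ 0.9548 ≈ 95.48%


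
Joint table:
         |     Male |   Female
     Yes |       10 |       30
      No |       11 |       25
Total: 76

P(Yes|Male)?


P(Yes|Male) = 10/(10+11) = 10/21

P = 10/21 ≈ 47.62%


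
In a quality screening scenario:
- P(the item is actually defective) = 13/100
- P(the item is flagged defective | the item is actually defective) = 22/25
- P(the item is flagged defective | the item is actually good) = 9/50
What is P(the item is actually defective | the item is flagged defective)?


Using Bayes' theorem:
P(A|B) = P(B|A)·P(A) / P(B)

P(the item is flagged defective) = 22/25 × 13/100 + 9/50 × 87/100
= 143/1250 + 783/5000 = 271/1000

P(the item is actually defective|the item is flagged defective) = (143/1250) / (271/1000) = 572/1355

P(the item is actually defective|the item is flagged defective) = 572/1355 ≈ 42.21%


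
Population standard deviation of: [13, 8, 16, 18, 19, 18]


Mean = 92/6 = 46/3
  (13-46/3)²=49/9
  (8-46/3)²=484/9
  (16-46/3)²=4/9
  (18-46/3)²=64/9
  (19-46/3)²=121/9
  (18-46/3)²=64/9
Σ(x-μ)² = 262/3
σ² = (262/3)/6 = 131/9

σ = √(131/9) ≈ 3.8152


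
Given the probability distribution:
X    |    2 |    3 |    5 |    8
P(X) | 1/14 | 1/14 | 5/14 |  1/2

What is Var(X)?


E[X] = 43/7
E[X²] = 293/7
Var(X) = E[X²] - (E[X])² = 293/7 - 1849/49 = 202/49

Var(X) = 202/49 ≈ 4.1224


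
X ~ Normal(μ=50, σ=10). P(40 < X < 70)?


z₁=(40-50)/10=-1.0, z₂=(70-50)/10=2.0
P = Φ(2.0) - Φ(-1.0) = 0.977250 - 0.158655 = 0.818595 ≈ 0.8186

P(40 < X < 70) ≈ 0.8186


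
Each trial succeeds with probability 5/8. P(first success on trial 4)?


Geometric: P(X=4) = (1-p)^(k-1)×p = (3/8)^3×5/8 = 135/4096

P(X=4) = 135/4096 ≈ 3.30%


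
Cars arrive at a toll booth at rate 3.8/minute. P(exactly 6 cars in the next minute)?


Poisson(λ=3.8): P(X=6) = e^(-λ)×λ^k/k!
= e^(-3.8) × 3.8^6 / 6!
≈ 0.02237077186 × 3010.936384 / 720 ≈ 0.093551

P(X=6) ≈ 0.093551 ≈ 9.36%


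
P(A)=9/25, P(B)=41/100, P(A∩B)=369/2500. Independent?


P(A)×P(B) = 369/2500
P(A∩B) = 369/2500
Equal ✓ → Independent

Yes, independent


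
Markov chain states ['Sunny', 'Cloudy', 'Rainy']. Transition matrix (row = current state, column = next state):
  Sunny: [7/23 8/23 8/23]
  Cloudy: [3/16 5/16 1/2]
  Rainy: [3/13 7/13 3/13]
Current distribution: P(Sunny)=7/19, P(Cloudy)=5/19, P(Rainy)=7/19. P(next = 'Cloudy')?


P(next=Cloudy) = Σᵢ P(now=i)×P(i→Cloudy)
= 7/19×8/23 + 5/19×5/16 + 7/19×7/13
= 56/437 + 25/304 + 49/247 = 37155/90896

P = 37155/90896 ≈ 0.4088


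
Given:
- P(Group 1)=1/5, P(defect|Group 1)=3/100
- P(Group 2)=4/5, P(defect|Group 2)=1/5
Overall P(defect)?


P(B) = Σ P(B|Aᵢ)×P(Aᵢ)
  3/100×1/5 = 3/500
  1/5×4/5 = 4/25
Sum = 83/500

P(defect) = 83/500 ≈ 16.60%


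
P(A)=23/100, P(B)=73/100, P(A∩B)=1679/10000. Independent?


P(A)×P(B) = 1679/10000
P(A∩B) = 1679/10000
Equal ✓ → Independent

Yes, independent


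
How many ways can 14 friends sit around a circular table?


Circular arrangements of 14 distinct objects: fix one position to break rotational symmetry.
(n-1)! = 13! = 6227020800

6227020800


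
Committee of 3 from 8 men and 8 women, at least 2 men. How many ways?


Count by #men:
  2M,1W: C(8,2)×C(8,1)=224
  3M,0W: C(8,3)×C(8,0)=56
Total = 280

280


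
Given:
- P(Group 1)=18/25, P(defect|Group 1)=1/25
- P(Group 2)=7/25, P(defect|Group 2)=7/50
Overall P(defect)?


P(B) = Σ P(B|Aᵢ)×P(Aᵢ)
  1/25×18/25 = 18/625
  7/50×7/25 = 49/1250
Sum = 17/250

P(defect) = 17/250 ≈ 6.80%


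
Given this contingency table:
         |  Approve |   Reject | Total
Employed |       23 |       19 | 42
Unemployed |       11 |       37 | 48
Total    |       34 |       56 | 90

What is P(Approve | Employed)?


P(Approve | Employed) = 23/(23+19) = 23/42

P(Approve|Employed) = 23/42 ≈ 54.76%


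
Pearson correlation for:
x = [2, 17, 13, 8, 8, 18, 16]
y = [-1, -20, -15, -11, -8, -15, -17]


n=7, Σx=82, Σy=-87, Σxy=-1231, Σx²=1170, Σy²=1325
r = (7×(-1231) - 82×(-87))/√((7×1170 - 82²)(7×1325 - (-87)²))
= -1483/√(1466×1706) = -1483/√2500996 ≈ -1483/1581.4538 ≈ -0.9377

r ≈ -0.9377


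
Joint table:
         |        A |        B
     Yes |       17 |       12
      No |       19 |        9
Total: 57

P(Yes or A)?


P(Yes∨A) = P(Yes) + P(A) - P(Yes∧A)
= (29 + 36 - 17)/57 = 48/57 = 16/19

P = 16/19 ≈ 84.21%


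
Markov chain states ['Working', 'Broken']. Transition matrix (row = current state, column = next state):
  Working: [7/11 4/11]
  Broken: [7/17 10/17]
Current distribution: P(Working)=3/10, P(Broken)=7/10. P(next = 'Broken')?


P(next=Broken) = Σᵢ P(now=i)×P(i→Broken)
= 3/10×4/11 + 7/10×10/17
= 6/55 + 7/17 = 487/935

P = 487/935 ≈ 0.5209


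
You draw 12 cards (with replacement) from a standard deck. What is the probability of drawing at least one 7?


P(not a 7) = 48/52 = 12/13
P(none in 12 draws) = (12/13)^12 = 8916100448256/23298085122481
P(≥1 7) = 1 - 8916100448256/23298085122481 = 14381984674225/23298085122481

P = 14381984674225/23298085122481 ≈ 61.73%


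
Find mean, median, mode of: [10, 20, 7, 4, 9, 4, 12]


Sorted: [4, 4, 7, 9, 10, 12, 20]
Mean = 66/7
Median = 9
Freq: {10: 1, 20: 1, 7: 1, 4: 2, 9: 1, 12: 1}
Mode: [4]

Mean=66/7, Median=9, Mode=4


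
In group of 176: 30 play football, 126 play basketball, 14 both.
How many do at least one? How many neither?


|A∪B| = 30+126-14 = 142
Neither = 176-142 = 34

At least one: 142; Neither: 34


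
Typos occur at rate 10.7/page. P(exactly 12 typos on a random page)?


Poisson(λ=10.7): P(X=12) = e^(-λ)×λ^k/k!
= e^(-10.7) × 10.7^12 / 12!
≈ 2.254493791e-05 × 2.25219158896e+12 / 479001600 ≈ 0.106003

P(X=12) ≈ 0.106003 ≈ 10.60%


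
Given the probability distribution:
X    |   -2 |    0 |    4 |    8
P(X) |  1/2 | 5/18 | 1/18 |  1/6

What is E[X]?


E[X] = Σ x·P(X=x)
= (-2)×(1/2) + (0)×(5/18) + (4)×(1/18) + (8)×(1/6)
= 5/9

E[X] = 5/9


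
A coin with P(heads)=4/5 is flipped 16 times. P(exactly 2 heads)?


Binomial: P(X=2) = C(16,2)×p^2×(1-p)^14
= 120 × 16/25 × 1/6103515625 = 384/30517578125

P(X=2) = 384/30517578125 ≈ 0.00%


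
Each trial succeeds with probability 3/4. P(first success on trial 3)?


Geometric: P(X=3) = (1-p)^(k-1)×p = (1/4)^2×3/4 = 3/64

P(X=3) = 3/64 ≈ 4.69%


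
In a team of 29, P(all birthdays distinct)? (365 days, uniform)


P(all different) = Π(365-i)/365 for i=0..28
= (365/365)×(364/365)×...×(337/365)
= 0.319031

P ≈ 0.3190 ≈ 31.90%


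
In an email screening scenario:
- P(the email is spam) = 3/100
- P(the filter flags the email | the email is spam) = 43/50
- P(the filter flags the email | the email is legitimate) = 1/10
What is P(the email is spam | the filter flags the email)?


Using Bayes' theorem:
P(A|B) = P(B|A)·P(A) / P(B)

P(the filter flags the email) = 43/50 × 3/100 + 1/10 × 97/100
= 129/5000 + 97/1000 = 307/2500

P(the email is spam|the filter flags the email) = (129/5000) / (307/2500) = 129/614

P(the email is spam|the filter flags the email) = 129/614 ≈ 21.01%


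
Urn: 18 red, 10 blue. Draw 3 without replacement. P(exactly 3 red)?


Hypergeometric: C(18,3)×C(10,0)/C(28,3)
= 816×1/3276 = 68/273

P(X=3) = 68/273 ≈ 24.91%


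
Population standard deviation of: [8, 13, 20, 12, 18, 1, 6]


Mean = 78/7
  (8-78/7)²=484/49
  (13-78/7)²=169/49
  (20-78/7)²=3844/49
  (12-78/7)²=36/49
  (18-78/7)²=2304/49
  (1-78/7)²=5041/49
  (6-78/7)²=1296/49
Σ(x-μ)² = 1882/7
σ² = (1882/7)/7 = 1882/49

σ = √(1882/49) ≈ 6.1974


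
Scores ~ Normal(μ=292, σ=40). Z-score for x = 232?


z = (x - μ)/σ = (232 - 292)/40 = -1.5

z = -1.5


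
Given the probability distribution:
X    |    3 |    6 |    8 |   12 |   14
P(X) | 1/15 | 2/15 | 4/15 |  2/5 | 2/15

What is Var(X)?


E[X] = 49/5
E[X²] = 531/5
Var(X) = E[X²] - (E[X])² = 531/5 - 2401/25 = 254/25

Var(X) = 254/25 ≈ 10.1600


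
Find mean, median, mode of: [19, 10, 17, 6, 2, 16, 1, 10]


Sorted: [1, 2, 6, 10, 10, 16, 17, 19]
Mean = 81/8
Median = 10
Freq: {19: 1, 10: 2, 17: 1, 6: 1, 2: 1, 16: 1, 1: 1}
Mode: [10]

Mean=81/8, Median=10, Mode=10


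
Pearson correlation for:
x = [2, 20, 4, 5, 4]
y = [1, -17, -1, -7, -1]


n=5, Σx=35, Σy=-25, Σxy=-381, Σx²=461, Σy²=341
r = (5×(-381) - 35×(-25))/√((5×461 - 35²)(5×341 - (-25)²))
= -1030/√(1080×1080) = -1030/√1166400 ≈ -1030/1080.0000 ≈ -0.9537

r ≈ -0.9537


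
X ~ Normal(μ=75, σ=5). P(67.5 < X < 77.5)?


z₁=(67.5-75)/5=-1.5, z₂=(77.5-75)/5=0.5
P = Φ(0.5) - Φ(-1.5) = 0.691462 - 0.066807 = 0.624655 ≈ 0.6247

P(67.5 < X < 77.5) ≈ 0.6247


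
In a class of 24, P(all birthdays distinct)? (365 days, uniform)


P(all different) = Π(365-i)/365 for i=0..23
= (365/365)×(364/365)×...×(342/365)
= 0.461656

P ≈ 0.4617 ≈ 46.17%


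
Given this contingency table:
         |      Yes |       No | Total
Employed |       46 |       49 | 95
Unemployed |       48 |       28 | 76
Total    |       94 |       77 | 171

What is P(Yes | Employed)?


P(Yes | Employed) = 46/(46+49) = 46/95

P(Yes|Employed) = 46/95 ≈ 48.42%


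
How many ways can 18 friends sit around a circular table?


Circular arrangements of 18 distinct objects: fix one position to break rotational symmetry.
(n-1)! = 17! = 355687428096000

355687428096000


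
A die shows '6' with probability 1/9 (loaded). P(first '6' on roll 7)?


Geometric: P(X=7) = (1-p)^(k-1)×p = (8/9)^6×1/9 = 262144/4782969

P(X=7) = 262144/4782969 ≈ 5.48%


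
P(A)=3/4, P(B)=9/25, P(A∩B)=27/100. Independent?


P(A)×P(B) = 27/100
P(A∩B) = 27/100
Equal ✓ → Independent

Yes, independent


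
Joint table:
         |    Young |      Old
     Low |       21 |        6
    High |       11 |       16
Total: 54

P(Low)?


P(Low) = (21+6)/54 = 27/54 = 1/2

P(Low) = 1/2 ≈ 50.00%


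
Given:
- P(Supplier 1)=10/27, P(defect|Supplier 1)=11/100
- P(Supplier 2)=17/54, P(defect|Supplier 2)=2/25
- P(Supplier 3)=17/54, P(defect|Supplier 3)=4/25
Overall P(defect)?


P(B) = Σ P(B|Aᵢ)×P(Aᵢ)
  11/100×10/27 = 11/270
  2/25×17/54 = 17/675
  4/25×17/54 = 34/675
Sum = 157/1350

P(defect) = 157/1350 ≈ 11.63%


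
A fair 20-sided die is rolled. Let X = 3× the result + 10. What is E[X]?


E[die] = (1+20)/2 = 21/2
E[X] = 3×21/2 + 10 = 83/2

E[X] = 83/2


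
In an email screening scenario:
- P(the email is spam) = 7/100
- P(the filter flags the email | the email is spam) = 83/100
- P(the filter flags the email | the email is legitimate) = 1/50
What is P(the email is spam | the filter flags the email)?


Using Bayes' theorem:
P(A|B) = P(B|A)·P(A) / P(B)

P(the filter flags the email) = 83/100 × 7/100 + 1/50 × 93/100
= 581/10000 + 93/5000 = 767/10000

P(the email is spam|the filter flags the email) = (581/10000) / (767/10000) = 581/767

P(the email is spam|the filter flags the email) = 581/767 ≈ 75.75%


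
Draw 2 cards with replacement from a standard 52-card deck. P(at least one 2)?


P(not a 2) = 48/52 = 12/13
P(none in 2 draws) = (12/13)^2 = 144/169
P(≥1 2) = 1 - 144/169 = 25/169

P = 25/169 ≈ 14.79%


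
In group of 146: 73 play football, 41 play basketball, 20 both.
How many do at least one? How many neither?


|A∪B| = 73+41-20 = 94
Neither = 146-94 = 52

At least one: 94; Neither: 52


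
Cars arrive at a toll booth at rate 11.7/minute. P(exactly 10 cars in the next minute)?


Poisson(λ=11.7): P(X=10) = e^(-λ)×λ^k/k!
= e^(-11.7) × 11.7^10 / 10!
≈ 8.293819161e-06 × 48068283892.4 / 3628800 ≈ 0.109863

P(X=10) ≈ 0.109863 ≈ 10.99%


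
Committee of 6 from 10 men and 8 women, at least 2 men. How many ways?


Count by #men:
  2M,4W: C(10,2)×C(8,4)=3150
  3M,3W: C(10,3)×C(8,3)=6720
  4M,2W: C(10,4)×C(8,2)=5880
  5M,1W: C(10,5)×C(8,1)=2016
  6M,0W: C(10,6)×C(8,0)=210
Total = 17976

17976


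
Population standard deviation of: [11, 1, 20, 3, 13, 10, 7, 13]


Mean = 78/8 = 39/4
  (11-39/4)²=25/16
  (1-39/4)²=1225/16
  (20-39/4)²=1681/16
  (3-39/4)²=729/16
  (13-39/4)²=169/16
  (10-39/4)²=1/16
  (7-39/4)²=121/16
  (13-39/4)²=169/16
Σ(x-μ)² = 515/2
σ² = (515/2)/8 = 515/16

σ = √(515/16) ≈ 5.6734
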